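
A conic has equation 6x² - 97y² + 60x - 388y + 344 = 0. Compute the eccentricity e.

Collect terms: 6(x² + 10x) -97(y² + 4y) = -344
6(x + 5)² -97(y + 2)² = -344 + 150 - 388 = -582
Divide by -582: (y + 2)²/6 - (x + 5)²/97 = 1
Hyperbola, center (-5, -2), transverse axis vertical; a² = 6, b² = 97.
c² = a² + b² = 103, so c = √103.
e = c/a = √103/√6 = √618/6.

e = √618/6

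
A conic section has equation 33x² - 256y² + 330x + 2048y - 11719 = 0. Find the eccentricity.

Group the x- and y-terms: 33(x² + 10x) -256(y² - 8y) = 11719
Complete the square in x and y: 33(x + 5)² -256(y - 4)² = 11719 + 825 - 4096 = 8448
Divide by 8448: (x + 5)²/256 - (y - 4)²/33 = 1
Hyperbola, center (-5, 4), transverse axis horizontal; a² = 256, b² = 33.
c² = a² + b² = 289, so c = 17.
e = c/a = 17/16.

e = 17/16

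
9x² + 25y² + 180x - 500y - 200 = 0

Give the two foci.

(-26, 10) and (6, 10)

Group the x- and y-terms: 9(x² + 20x) + 25(y² - 20y) = 200
Completing the square gives 9(x + 10)² + 25(y - 10)² = 200 + 900 + 2500 = 3600.
Dividing both sides by 3600: (x + 10)²/400 + (y - 10)²/144 = 1
Ellipse, center (-10, 10), major axis horizontal; a² = 400, b² = 144.
c² = a² - b² = 400 - 144 = 256, so c = 16.
Foci lie on the horizontal axis through the center: (h ± c, k).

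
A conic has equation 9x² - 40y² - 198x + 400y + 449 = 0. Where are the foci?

Collect terms: 9(x² - 22x) -40(y² - 10y) = -449
Complete the square: 9(x - 11)² -40(y - 5)² = -449 + 1089 - 1000 = -360
Divide through by -360 to get (y - 5)²/9 - (x - 11)²/40 = 1.
Hyperbola, center (11, 5), transverse axis vertical; a² = 9, b² = 40.
c² = a² + b² = 9 + 40 = 49, so c = 7.
Foci lie on the vertical axis through the center: (h, k ± c).

(11, -2) and (11, 12)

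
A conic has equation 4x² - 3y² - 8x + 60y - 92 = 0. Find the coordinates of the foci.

(1, 10 - √119) and (1, 10 + √119)

Rearranging, 4(x² - 2x) -3(y² - 20y) = 92.
Completing the square gives 4(x - 1)² -3(y - 10)² = 92 + 4 - 300 = -204.
Divide through by -204 to get (y - 10)²/68 - (x - 1)²/51 = 1.
Hyperbola, center (1, 10), transverse axis vertical; a² = 68, b² = 51.
c² = a² + b² = 68 + 51 = 119, so c = √119.
Foci lie on the vertical axis through the center: (h, k ± c).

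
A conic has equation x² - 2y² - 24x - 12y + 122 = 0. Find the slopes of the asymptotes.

√2/2 and -√2/2

Group: (x² - 24x) -2(y² + 6y) = -122
Completing the square gives (x - 12)² -2(y + 3)² = -122 + 144 - 18 = 4.
Dividing both sides by 4: (x - 12)²/4 - (y + 3)²/2 = 1
Hyperbola, center (12, -3), transverse axis horizontal; a² = 4, b² = 2.
For a horizontal hyperbola the asymptotes have slope ±b/a.
Here that is ±√2/2.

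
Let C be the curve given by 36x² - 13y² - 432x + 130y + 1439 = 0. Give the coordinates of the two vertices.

(6, -1) and (6, 11)

Rearranging, 36(x² - 12x) -13(y² - 10y) = -1439.
Completing the square gives 36(x - 6)² -13(y - 5)² = -1439 + 1296 - 325 = -468.
Dividing both sides by -468: (y - 5)²/36 - (x - 6)²/13 = 1
Hyperbola, center (6, 5), transverse axis vertical; a² = 36, b² = 13.
a = 6. Vertices at (h, k ± a).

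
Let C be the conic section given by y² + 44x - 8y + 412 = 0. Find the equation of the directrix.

x = 2

Only y is squared. Complete the square in y: (y - 4)² = -44(x + 9).
Vertex (-9, 4); 4p = -44 so p = -11. Opens left.
Directrix is the vertical line x = h − p = -9 − (-11) = 2.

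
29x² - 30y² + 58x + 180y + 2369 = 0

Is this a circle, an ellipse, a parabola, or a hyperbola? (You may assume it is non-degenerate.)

hyperbola

No xy term. Coefficients of x² and y² are A = 29, C = -30.
A and C have opposite signs ⇒ hyperbola.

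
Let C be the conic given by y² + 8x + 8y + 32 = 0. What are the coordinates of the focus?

Only y is squared. Complete the square in y: (y + 4)² = -8(x + 2).
Vertex (-2, -4); 4p = -8 so p = -2. Opens left.
Focus is p units from the vertex along the axis: (h + p, k).

(-4, -4)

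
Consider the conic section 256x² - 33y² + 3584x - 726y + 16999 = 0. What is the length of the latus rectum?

Group the x- and y-terms: 256(x² + 14x) -33(y² + 22y) = -16999
Complete the square: 256(x + 7)² -33(y + 11)² = -16999 + 12544 - 3993 = -8448
Dividing both sides by -8448: (y + 11)²/256 - (x + 7)²/33 = 1
Hyperbola, center (-7, -11), transverse axis vertical; a² = 256, b² = 33.
Latus rectum length = 2b²/a = 2·33/16 = 33/8.

33/8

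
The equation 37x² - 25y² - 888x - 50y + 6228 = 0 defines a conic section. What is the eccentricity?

e = √2294/37

Group: 37(x² - 24x) -25(y² + 2y) = -6228
Complete the square in x and y: 37(x - 12)² -25(y + 1)² = -6228 + 5328 - 25 = -925
Divide by -925: (y + 1)²/37 - (x - 12)²/25 = 1
Hyperbola, center (12, -1), transverse axis vertical; a² = 37, b² = 25.
c² = a² + b² = 62, so c = √62.
e = c/a = √62/√37 = √2294/37.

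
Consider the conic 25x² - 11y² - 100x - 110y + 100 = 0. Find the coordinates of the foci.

(2, -11) and (2, 1)

Rearranging, 25(x² - 4x) -11(y² + 10y) = -100.
Complete the square in x and y: 25(x - 2)² -11(y + 5)² = -100 + 100 - 275 = -275
Dividing both sides by -275: (y + 5)²/25 - (x - 2)²/11 = 1
Hyperbola, center (2, -5), transverse axis vertical; a² = 25, b² = 11.
c² = a² + b² = 25 + 11 = 36, so c = 6.
Foci lie on the vertical axis through the center: (h, k ± c).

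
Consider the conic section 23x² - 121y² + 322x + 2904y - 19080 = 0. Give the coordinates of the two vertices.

(-18, 12) and (4, 12)

Collect terms: 23(x² + 14x) -121(y² - 24y) = 19080
Complete the square in x and y: 23(x + 7)² -121(y - 12)² = 19080 + 1127 - 17424 = 2783
Divide through by 2783 to get (x + 7)²/121 - (y - 12)²/23 = 1.
Hyperbola, center (-7, 12), transverse axis horizontal; a² = 121, b² = 23.
a = 11. Vertices at (h ± a, k).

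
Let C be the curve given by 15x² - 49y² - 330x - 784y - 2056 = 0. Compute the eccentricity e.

Collect terms: 15(x² - 22x) -49(y² + 16y) = 2056
Complete the square: 15(x - 11)² -49(y + 8)² = 2056 + 1815 - 3136 = 735
Divide through by 735 to get (x - 11)²/49 - (y + 8)²/15 = 1.
Hyperbola, center (11, -8), transverse axis horizontal; a² = 49, b² = 15.
c² = a² + b² = 64, so c = 8.
e = c/a = 8/7.

e = 8/7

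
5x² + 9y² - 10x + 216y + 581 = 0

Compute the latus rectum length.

Rearranging, 5(x² - 2x) + 9(y² + 24y) = -581.
5(x - 1)² + 9(y + 12)² = -581 + 5 + 1296 = 720
Dividing both sides by 720: (x - 1)²/144 + (y + 12)²/80 = 1
Ellipse, center (1, -12), major axis horizontal; a² = 144, b² = 80.
Latus rectum length = 2b²/a = 2·80/12 = 40/3.

40/3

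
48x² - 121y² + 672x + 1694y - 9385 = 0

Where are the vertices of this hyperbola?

48(x² + 14x) -121(y² - 14y) = 9385
Completing the square gives 48(x + 7)² -121(y - 7)² = 9385 + 2352 - 5929 = 5808.
Divide through by 5808 to get (x + 7)²/121 - (y - 7)²/48 = 1.
Hyperbola, center (-7, 7), transverse axis horizontal; a² = 121, b² = 48.
a = 11. Vertices at (h ± a, k).

(-18, 7) and (4, 7)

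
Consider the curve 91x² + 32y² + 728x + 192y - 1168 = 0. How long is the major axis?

Group: 91(x² + 8x) + 32(y² + 6y) = 1168
Completing the square gives 91(x + 4)² + 32(y + 3)² = 1168 + 1456 + 288 = 2912.
Dividing both sides by 2912: (x + 4)²/32 + (y + 3)²/91 = 1
Ellipse, center (-4, -3), major axis vertical; a² = 91, b² = 32.
a² = 91 so a = √91; the major axis has length 2a = 2√91.

2√91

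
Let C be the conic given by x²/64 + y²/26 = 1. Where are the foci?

Center (0, 0). The larger denominator 64 sits under the x-term, so the major axis is horizontal; a² = 64, b² = 26.
c² = a² - b² = 64 - 26 = 38, so c = √38.
Foci lie on the horizontal axis through the center: (h ± c, k).

(0 - √38, 0) and (0 + √38, 0)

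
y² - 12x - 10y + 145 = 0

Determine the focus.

Only y is squared. Complete the square in y: (y - 5)² = 12(x - 10).
Vertex (10, 5); 4p = 12 so p = 3. Opens right.
Focus is p units from the vertex along the axis: (h + p, k).

(13, 5)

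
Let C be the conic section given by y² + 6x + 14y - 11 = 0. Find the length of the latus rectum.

Only y is squared. Complete the square in y: (y + 7)² = -6(x - 10).
Vertex (10, -7); 4p = -6 so p = -3/2. Opens left.
Latus rectum length = |4p| = 6.

6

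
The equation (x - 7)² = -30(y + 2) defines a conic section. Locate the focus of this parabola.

Vertex (7, -2); 4p = -30 so p = -15/2. Opens down.
Focus is p units from the vertex along the axis: (h, k + p).

(7, -19/2)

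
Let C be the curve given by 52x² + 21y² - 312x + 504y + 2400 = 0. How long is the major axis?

4√13

Collect terms: 52(x² - 6x) + 21(y² + 24y) = -2400
Complete the square in x and y: 52(x - 3)² + 21(y + 12)² = -2400 + 468 + 3024 = 1092
Dividing both sides by 1092: (x - 3)²/21 + (y + 12)²/52 = 1
Ellipse, center (3, -12), major axis vertical; a² = 52, b² = 21.
a² = 52 so a = 2√13; the major axis has length 2a = 4√13.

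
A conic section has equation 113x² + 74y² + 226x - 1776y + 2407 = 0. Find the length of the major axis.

113(x² + 2x) + 74(y² - 24y) = -2407
Completing the square gives 113(x + 1)² + 74(y - 12)² = -2407 + 113 + 10656 = 8362.
Dividing both sides by 8362: (x + 1)²/74 + (y - 12)²/113 = 1
Ellipse, center (-1, 12), major axis vertical; a² = 113, b² = 74.
a² = 113 so a = √113; the major axis has length 2a = 2√113.

2√113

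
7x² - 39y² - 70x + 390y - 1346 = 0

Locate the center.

Rearranging, 7(x² - 10x) -39(y² - 10y) = 1346.
Complete the square in x and y: 7(x - 5)² -39(y - 5)² = 1346 + 175 - 975 = 546
Divide by 546: (x - 5)²/78 - (y - 5)²/14 = 1
Hyperbola with center (5, 5).

(5, 5)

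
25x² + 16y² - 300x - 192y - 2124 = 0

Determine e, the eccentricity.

25(x² - 12x) + 16(y² - 12y) = 2124
Complete the square in x and y: 25(x - 6)² + 16(y - 6)² = 2124 + 900 + 576 = 3600
Divide by 3600: (x - 6)²/144 + (y - 6)²/225 = 1
Ellipse, center (6, 6), major axis vertical; a² = 225, b² = 144.
c² = a² - b² = 81, so c = 9.
e = c/a = 9/15 = 3/5.

e = 3/5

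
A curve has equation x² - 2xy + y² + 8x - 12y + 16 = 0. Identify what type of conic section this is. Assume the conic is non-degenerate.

A = 1, B = -2, C = 1.
Discriminant B² − 4AC = (-2)² − 4·1·1 = 0.
B² − 4AC = 0 ⇒ parabola.

parabola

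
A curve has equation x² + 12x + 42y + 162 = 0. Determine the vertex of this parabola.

Only x is squared. Complete the square in x: (x + 6)² = -42(y + 3).
Vertex (-6, -3); 4p = -42 so p = -21/2. Opens down.

(-6, -3)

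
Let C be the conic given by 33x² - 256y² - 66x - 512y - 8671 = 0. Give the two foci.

Group: 33(x² - 2x) -256(y² + 2y) = 8671
Complete the square: 33(x - 1)² -256(y + 1)² = 8671 + 33 - 256 = 8448
Dividing both sides by 8448: (x - 1)²/256 - (y + 1)²/33 = 1
Hyperbola, center (1, -1), transverse axis horizontal; a² = 256, b² = 33.
c² = a² + b² = 256 + 33 = 289, so c = 17.
Foci lie on the horizontal axis through the center: (h ± c, k).

(-16, -1) and (18, -1)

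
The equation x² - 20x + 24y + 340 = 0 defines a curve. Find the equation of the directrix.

Only x is squared. Complete the square in x: (x - 10)² = -24(y + 10).
Vertex (10, -10); 4p = -24 so p = -6. Opens down.
Directrix is the horizontal line y = k − p = -10 − (-6) = -4.

y = -4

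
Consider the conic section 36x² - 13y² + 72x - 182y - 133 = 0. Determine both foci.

(-1, -14) and (-1, 0)

Group the x- and y-terms: 36(x² + 2x) -13(y² + 14y) = 133
Completing the square gives 36(x + 1)² -13(y + 7)² = 133 + 36 - 637 = -468.
Divide through by -468 to get (y + 7)²/36 - (x + 1)²/13 = 1.
Hyperbola, center (-1, -7), transverse axis vertical; a² = 36, b² = 13.
c² = a² + b² = 36 + 13 = 49, so c = 7.
Foci lie on the vertical axis through the center: (h, k ± c).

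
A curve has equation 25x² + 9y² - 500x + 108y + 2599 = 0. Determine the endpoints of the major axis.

(10, -11) and (10, -1)

25(x² - 20x) + 9(y² + 12y) = -2599
Complete the square in x and y: 25(x - 10)² + 9(y + 6)² = -2599 + 2500 + 324 = 225
Divide through by 225 to get (x - 10)²/9 + (y + 6)²/25 = 1.
Ellipse, center (10, -6), major axis vertical; a² = 25, b² = 9.
a = 5. Vertices at (h, k ± a).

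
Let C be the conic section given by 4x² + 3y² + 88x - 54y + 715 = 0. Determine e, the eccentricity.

e = 1/2

Collect terms: 4(x² + 22x) + 3(y² - 18y) = -715
Complete the square in x and y: 4(x + 11)² + 3(y - 9)² = -715 + 484 + 243 = 12
Divide by 12: (x + 11)²/3 + (y - 9)²/4 = 1
Ellipse, center (-11, 9), major axis vertical; a² = 4, b² = 3.
c² = a² - b² = 1, so c = 1.
e = c/a = 1/2.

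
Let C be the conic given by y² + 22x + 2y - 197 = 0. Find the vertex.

Only y is squared. Complete the square in y: (y + 1)² = -22(x - 9).
Vertex (9, -1); 4p = -22 so p = -11/2. Opens left.

(9, -1)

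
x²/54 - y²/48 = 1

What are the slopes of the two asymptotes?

2√2/3 and -2√2/3

Center (0, 0). The positive term is the x-term, so the transverse axis is horizontal; a² = 54, b² = 48.
For a horizontal hyperbola the asymptotes have slope ±b/a.
Here that is ±4√3/3√6 = ±2√2/3.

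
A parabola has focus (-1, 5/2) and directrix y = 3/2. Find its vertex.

(-1, 2)

The vertex is the midpoint between the focus and the directrix along the axis of symmetry.
Axis is vertical (directrix is horizontal). Vertex y-coordinate = (5/2 + 3/2)/2 = 2; x-coordinate = -1.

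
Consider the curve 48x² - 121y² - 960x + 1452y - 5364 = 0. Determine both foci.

(-3, 6) and (23, 6)

Collect terms: 48(x² - 20x) -121(y² - 12y) = 5364
48(x - 10)² -121(y - 6)² = 5364 + 4800 - 4356 = 5808
Dividing both sides by 5808: (x - 10)²/121 - (y - 6)²/48 = 1
Hyperbola, center (10, 6), transverse axis horizontal; a² = 121, b² = 48.
c² = a² + b² = 121 + 48 = 169, so c = 13.
Foci lie on the horizontal axis through the center: (h ± c, k).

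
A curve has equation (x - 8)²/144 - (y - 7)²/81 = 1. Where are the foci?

Center (8, 7). The positive term is the x-term, so the transverse axis is horizontal; a² = 144, b² = 81.
c² = a² + b² = 144 + 81 = 225, so c = 15.
Foci lie on the horizontal axis through the center: (h ± c, k).

(-7, 7) and (23, 7)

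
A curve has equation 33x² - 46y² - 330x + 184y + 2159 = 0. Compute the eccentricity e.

Group the x- and y-terms: 33(x² - 10x) -46(y² - 4y) = -2159
33(x - 5)² -46(y - 2)² = -2159 + 825 - 184 = -1518
Divide through by -1518 to get (y - 2)²/33 - (x - 5)²/46 = 1.
Hyperbola, center (5, 2), transverse axis vertical; a² = 33, b² = 46.
c² = a² + b² = 79, so c = √79.
e = c/a = √79/√33 = √2607/33.

e = √2607/33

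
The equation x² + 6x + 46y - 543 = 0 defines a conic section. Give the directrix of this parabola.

y = 47/2

Only x is squared. Complete the square in x: (x + 3)² = -46(y - 12).
Vertex (-3, 12); 4p = -46 so p = -23/2. Opens down.
Directrix is the horizontal line y = k − p = 12 − (-23/2) = 47/2.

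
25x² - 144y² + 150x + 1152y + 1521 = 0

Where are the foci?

Rearranging, 25(x² + 6x) -144(y² - 8y) = -1521.
25(x + 3)² -144(y - 4)² = -1521 + 225 - 2304 = -3600
Dividing both sides by -3600: (y - 4)²/25 - (x + 3)²/144 = 1
Hyperbola, center (-3, 4), transverse axis vertical; a² = 25, b² = 144.
c² = a² + b² = 25 + 144 = 169, so c = 13.
Foci lie on the vertical axis through the center: (h, k ± c).

(-3, -9) and (-3, 17)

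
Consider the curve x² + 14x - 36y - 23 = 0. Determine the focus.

(-7, 7)

Only x is squared. Complete the square in x: (x + 7)² = 36(y + 2).
Vertex (-7, -2); 4p = 36 so p = 9. Opens up.
Focus is p units from the vertex along the axis: (h, k + p).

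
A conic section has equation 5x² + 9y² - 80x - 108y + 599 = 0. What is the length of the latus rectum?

5(x² - 16x) + 9(y² - 12y) = -599
Complete the square: 5(x - 8)² + 9(y - 6)² = -599 + 320 + 324 = 45
Divide through by 45 to get (x - 8)²/9 + (y - 6)²/5 = 1.
Ellipse, center (8, 6), major axis horizontal; a² = 9, b² = 5.
Latus rectum length = 2b²/a = 2·5/3 = 10/3.

10/3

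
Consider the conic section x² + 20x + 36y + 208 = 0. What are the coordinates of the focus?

(-10, -12)

Only x is squared. Complete the square in x: (x + 10)² = -36(y + 3).
Vertex (-10, -3); 4p = -36 so p = -9. Opens down.
Focus is p units from the vertex along the axis: (h, k + p).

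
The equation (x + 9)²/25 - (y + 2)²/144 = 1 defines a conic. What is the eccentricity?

Center (-9, -2). The positive term is the x-term, so the transverse axis is horizontal; a² = 25, b² = 144.
c² = a² + b² = 169, so c = 13.
e = c/a = 13/5.

e = 13/5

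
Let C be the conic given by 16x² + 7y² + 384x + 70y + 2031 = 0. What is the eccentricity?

e = 3/4

Collect terms: 16(x² + 24x) + 7(y² + 10y) = -2031
Complete the square: 16(x + 12)² + 7(y + 5)² = -2031 + 2304 + 175 = 448
Dividing both sides by 448: (x + 12)²/28 + (y + 5)²/64 = 1
Ellipse, center (-12, -5), major axis vertical; a² = 64, b² = 28.
c² = a² - b² = 36, so c = 6.
e = c/a = 6/8 = 3/4.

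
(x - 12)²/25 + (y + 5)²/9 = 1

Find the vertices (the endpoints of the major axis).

(7, -5) and (17, -5)

Center (12, -5). The larger denominator 25 sits under the x-term, so the major axis is horizontal; a² = 25, b² = 9.
a = 5. Vertices at (h ± a, k).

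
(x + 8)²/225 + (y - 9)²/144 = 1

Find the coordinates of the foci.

(-17, 9) and (1, 9)

Center (-8, 9). The larger denominator 225 sits under the x-term, so the major axis is horizontal; a² = 225, b² = 144.
c² = a² - b² = 225 - 144 = 81, so c = 9.
Foci lie on the horizontal axis through the center: (h ± c, k).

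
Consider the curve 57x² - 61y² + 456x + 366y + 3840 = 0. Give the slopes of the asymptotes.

√3477/61 and -√3477/61

Rearranging, 57(x² + 8x) -61(y² - 6y) = -3840.
57(x + 4)² -61(y - 3)² = -3840 + 912 - 549 = -3477
Dividing both sides by -3477: (y - 3)²/57 - (x + 4)²/61 = 1
Hyperbola, center (-4, 3), transverse axis vertical; a² = 57, b² = 61.
For a vertical hyperbola the asymptotes have slope ±a/b.
Here that is ±√57/√61 = ±√3477/61.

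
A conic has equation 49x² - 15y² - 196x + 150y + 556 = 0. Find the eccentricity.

Group: 49(x² - 4x) -15(y² - 10y) = -556
Complete the square in x and y: 49(x - 2)² -15(y - 5)² = -556 + 196 - 375 = -735
Dividing both sides by -735: (y - 5)²/49 - (x - 2)²/15 = 1
Hyperbola, center (2, 5), transverse axis vertical; a² = 49, b² = 15.
c² = a² + b² = 64, so c = 8.
e = c/a = 8/7.

e = 8/7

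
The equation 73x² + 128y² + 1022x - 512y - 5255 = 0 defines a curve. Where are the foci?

Group: 73(x² + 14x) + 128(y² - 4y) = 5255
Completing the square gives 73(x + 7)² + 128(y - 2)² = 5255 + 3577 + 512 = 9344.
Divide through by 9344 to get (x + 7)²/128 + (y - 2)²/73 = 1.
Ellipse, center (-7, 2), major axis horizontal; a² = 128, b² = 73.
c² = a² - b² = 128 - 73 = 55, so c = √55.
Foci lie on the horizontal axis through the center: (h ± c, k).

(-7 - √55, 2) and (-7 + √55, 2)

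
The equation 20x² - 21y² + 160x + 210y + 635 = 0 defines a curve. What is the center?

(-4, 5)

20(x² + 8x) -21(y² - 10y) = -635
Complete the square in x and y: 20(x + 4)² -21(y - 5)² = -635 + 320 - 525 = -840
Divide through by -840 to get (y - 5)²/40 - (x + 4)²/42 = 1.
Hyperbola with center (-4, 5).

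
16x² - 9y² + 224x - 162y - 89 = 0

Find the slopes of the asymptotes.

4/3 and -4/3

Group the x- and y-terms: 16(x² + 14x) -9(y² + 18y) = 89
Complete the square in x and y: 16(x + 7)² -9(y + 9)² = 89 + 784 - 729 = 144
Dividing both sides by 144: (x + 7)²/9 - (y + 9)²/16 = 1
Hyperbola, center (-7, -9), transverse axis horizontal; a² = 9, b² = 16.
For a horizontal hyperbola the asymptotes have slope ±b/a.
Here that is ±4/3.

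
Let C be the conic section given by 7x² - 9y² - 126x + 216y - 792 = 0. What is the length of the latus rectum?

7(x² - 18x) -9(y² - 24y) = 792
Completing the square gives 7(x - 9)² -9(y - 12)² = 792 + 567 - 1296 = 63.
Divide by 63: (x - 9)²/9 - (y - 12)²/7 = 1
Hyperbola, center (9, 12), transverse axis horizontal; a² = 9, b² = 7.
Latus rectum length = 2b²/a = 2·7/3 = 14/3.

14/3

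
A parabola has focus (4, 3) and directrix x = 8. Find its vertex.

The vertex is the midpoint between the focus and the directrix along the axis of symmetry.
Axis is horizontal (directrix is vertical). Vertex x-coordinate = (4 + 8)/2 = 6; y-coordinate = 3.

(6, 3)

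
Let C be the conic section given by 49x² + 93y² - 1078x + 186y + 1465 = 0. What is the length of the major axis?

Group: 49(x² - 22x) + 93(y² + 2y) = -1465
Complete the square: 49(x - 11)² + 93(y + 1)² = -1465 + 5929 + 93 = 4557
Divide through by 4557 to get (x - 11)²/93 + (y + 1)²/49 = 1.
Ellipse, center (11, -1), major axis horizontal; a² = 93, b² = 49.
a² = 93 so a = √93; the major axis has length 2a = 2√93.

2√93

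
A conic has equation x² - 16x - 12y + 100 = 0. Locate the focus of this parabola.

Only x is squared. Complete the square in x: (x - 8)² = 12(y - 3).
Vertex (8, 3); 4p = 12 so p = 3. Opens up.
Focus is p units from the vertex along the axis: (h, k + p).

(8, 6)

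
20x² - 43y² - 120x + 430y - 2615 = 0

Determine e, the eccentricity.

Group: 20(x² - 6x) -43(y² - 10y) = 2615
Completing the square gives 20(x - 3)² -43(y - 5)² = 2615 + 180 - 1075 = 1720.
Dividing both sides by 1720: (x - 3)²/86 - (y - 5)²/40 = 1
Hyperbola, center (3, 5), transverse axis horizontal; a² = 86, b² = 40.
c² = a² + b² = 126, so c = 3√14.
e = c/a = 3√14/√86 = 3√301/43.

e = 3√301/43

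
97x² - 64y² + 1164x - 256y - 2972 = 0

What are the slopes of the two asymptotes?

√97/8 and -√97/8

Group: 97(x² + 12x) -64(y² + 4y) = 2972
Complete the square: 97(x + 6)² -64(y + 2)² = 2972 + 3492 - 256 = 6208
Divide by 6208: (x + 6)²/64 - (y + 2)²/97 = 1
Hyperbola, center (-6, -2), transverse axis horizontal; a² = 64, b² = 97.
For a horizontal hyperbola the asymptotes have slope ±b/a.
Here that is ±√97/8.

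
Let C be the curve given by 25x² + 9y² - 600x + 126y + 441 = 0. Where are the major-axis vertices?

(12, -27) and (12, 13)

25(x² - 24x) + 9(y² + 14y) = -441
Complete the square: 25(x - 12)² + 9(y + 7)² = -441 + 3600 + 441 = 3600
Divide through by 3600 to get (x - 12)²/144 + (y + 7)²/400 = 1.
Ellipse, center (12, -7), major axis vertical; a² = 400, b² = 144.
a = 20. Vertices at (h, k ± a).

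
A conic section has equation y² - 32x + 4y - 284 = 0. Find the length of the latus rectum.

32

Only y is squared. Complete the square in y: (y + 2)² = 32(x + 9).
Vertex (-9, -2); 4p = 32 so p = 8. Opens right.
Latus rectum length = |4p| = 32.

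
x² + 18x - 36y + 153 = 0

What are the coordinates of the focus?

Only x is squared. Complete the square in x: (x + 9)² = 36(y - 2).
Vertex (-9, 2); 4p = 36 so p = 9. Opens up.
Focus is p units from the vertex along the axis: (h, k + p).

(-9, 11)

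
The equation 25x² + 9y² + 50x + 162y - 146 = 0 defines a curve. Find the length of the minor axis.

25(x² + 2x) + 9(y² + 18y) = 146
Complete the square: 25(x + 1)² + 9(y + 9)² = 146 + 25 + 729 = 900
Divide by 900: (x + 1)²/36 + (y + 9)²/100 = 1
Ellipse, center (-1, -9), major axis vertical; a² = 100, b² = 36.
b² = 36 so b = 6; the minor axis has length 2b = 12.

12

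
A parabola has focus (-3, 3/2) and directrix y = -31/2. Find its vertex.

The vertex is the midpoint between the focus and the directrix along the axis of symmetry.
Axis is vertical (directrix is horizontal). Vertex y-coordinate = (3/2 + (-31/2))/2 = -7; x-coordinate = -3.

(-3, -7)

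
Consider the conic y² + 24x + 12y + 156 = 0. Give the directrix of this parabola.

x = 1

Only y is squared. Complete the square in y: (y + 6)² = -24(x + 5).
Vertex (-5, -6); 4p = -24 so p = -6. Opens left.
Directrix is the vertical line x = h − p = -5 − (-6) = 1.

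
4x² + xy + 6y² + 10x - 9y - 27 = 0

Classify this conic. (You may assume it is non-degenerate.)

ellipse

A = 4, B = 1, C = 6.
Discriminant B² − 4AC = 1² − 4·4·6 = -95.
B² − 4AC < 0 ⇒ ellipse.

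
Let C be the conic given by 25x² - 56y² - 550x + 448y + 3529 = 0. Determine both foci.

25(x² - 22x) -56(y² - 8y) = -3529
Complete the square: 25(x - 11)² -56(y - 4)² = -3529 + 3025 - 896 = -1400
Dividing both sides by -1400: (y - 4)²/25 - (x - 11)²/56 = 1
Hyperbola, center (11, 4), transverse axis vertical; a² = 25, b² = 56.
c² = a² + b² = 25 + 56 = 81, so c = 9.
Foci lie on the vertical axis through the center: (h, k ± c).

(11, -5) and (11, 13)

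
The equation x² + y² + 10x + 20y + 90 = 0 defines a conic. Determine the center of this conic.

(x² + 10x) + (y² + 20y) = -90
Completing the square gives (x + 5)² + (y + 10)² = -90 + 25 + 100 = 35.
So (x + 5)² + (y + 10)² = 35.
Circle centered at (-5, -10) with r² = 35.

(-5, -10)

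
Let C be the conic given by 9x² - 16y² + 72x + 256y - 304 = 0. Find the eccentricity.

Rearranging, 9(x² + 8x) -16(y² - 16y) = 304.
Complete the square in x and y: 9(x + 4)² -16(y - 8)² = 304 + 144 - 1024 = -576
Divide by -576: (y - 8)²/36 - (x + 4)²/64 = 1
Hyperbola, center (-4, 8), transverse axis vertical; a² = 36, b² = 64.
c² = a² + b² = 100, so c = 10.
e = c/a = 10/6 = 5/3.

e = 5/3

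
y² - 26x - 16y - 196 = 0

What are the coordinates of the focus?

Only y is squared. Complete the square in y: (y - 8)² = 26(x + 10).
Vertex (-10, 8); 4p = 26 so p = 13/2. Opens right.
Focus is p units from the vertex along the axis: (h + p, k).

(-7/2, 8)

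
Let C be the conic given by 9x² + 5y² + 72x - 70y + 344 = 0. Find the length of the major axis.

Rearranging, 9(x² + 8x) + 5(y² - 14y) = -344.
Completing the square gives 9(x + 4)² + 5(y - 7)² = -344 + 144 + 245 = 45.
Divide by 45: (x + 4)²/5 + (y - 7)²/9 = 1
Ellipse, center (-4, 7), major axis vertical; a² = 9, b² = 5.
a² = 9 so a = 3; the major axis has length 2a = 6.

6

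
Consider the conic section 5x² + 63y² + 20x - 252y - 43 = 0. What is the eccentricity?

e = √406/21

Group the x- and y-terms: 5(x² + 4x) + 63(y² - 4y) = 43
Completing the square gives 5(x + 2)² + 63(y - 2)² = 43 + 20 + 252 = 315.
Divide by 315: (x + 2)²/63 + (y - 2)²/5 = 1
Ellipse, center (-2, 2), major axis horizontal; a² = 63, b² = 5.
c² = a² - b² = 58, so c = √58.
e = c/a = √58/3√7 = √406/21.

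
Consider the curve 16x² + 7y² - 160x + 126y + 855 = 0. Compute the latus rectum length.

Collect terms: 16(x² - 10x) + 7(y² + 18y) = -855
Completing the square gives 16(x - 5)² + 7(y + 9)² = -855 + 400 + 567 = 112.
Dividing both sides by 112: (x - 5)²/7 + (y + 9)²/16 = 1
Ellipse, center (5, -9), major axis vertical; a² = 16, b² = 7.
Latus rectum length = 2b²/a = 2·7/4 = 7/2.

7/2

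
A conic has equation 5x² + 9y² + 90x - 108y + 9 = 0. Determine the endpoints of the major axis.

5(x² + 18x) + 9(y² - 12y) = -9
Completing the square gives 5(x + 9)² + 9(y - 6)² = -9 + 405 + 324 = 720.
Divide through by 720 to get (x + 9)²/144 + (y - 6)²/80 = 1.
Ellipse, center (-9, 6), major axis horizontal; a² = 144, b² = 80.
a = 12. Vertices at (h ± a, k).

(-21, 6) and (3, 6)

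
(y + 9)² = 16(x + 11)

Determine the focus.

(-7, -9)

Vertex (-11, -9); 4p = 16 so p = 4. Opens right.
Focus is p units from the vertex along the axis: (h + p, k).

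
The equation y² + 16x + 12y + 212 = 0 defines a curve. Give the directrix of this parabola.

x = -7

Only y is squared. Complete the square in y: (y + 6)² = -16(x + 11).
Vertex (-11, -6); 4p = -16 so p = -4. Opens left.
Directrix is the vertical line x = h − p = -11 − (-4) = -7.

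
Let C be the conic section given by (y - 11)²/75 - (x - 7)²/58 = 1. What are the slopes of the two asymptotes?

Center (7, 11). The positive term is the y-term, so the transverse axis is vertical; a² = 75, b² = 58.
For a vertical hyperbola the asymptotes have slope ±a/b.
Here that is ±5√3/√58 = ±5√174/58.

5√174/58 and -5√174/58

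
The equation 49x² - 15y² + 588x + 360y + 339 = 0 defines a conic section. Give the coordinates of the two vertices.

(-6, 5) and (-6, 19)

Group the x- and y-terms: 49(x² + 12x) -15(y² - 24y) = -339
Complete the square in x and y: 49(x + 6)² -15(y - 12)² = -339 + 1764 - 2160 = -735
Dividing both sides by -735: (y - 12)²/49 - (x + 6)²/15 = 1
Hyperbola, center (-6, 12), transverse axis vertical; a² = 49, b² = 15.
a = 7. Vertices at (h, k ± a).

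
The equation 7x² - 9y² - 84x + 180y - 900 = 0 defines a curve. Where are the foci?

Group the x- and y-terms: 7(x² - 12x) -9(y² - 20y) = 900
Completing the square gives 7(x - 6)² -9(y - 10)² = 900 + 252 - 900 = 252.
Dividing both sides by 252: (x - 6)²/36 - (y - 10)²/28 = 1
Hyperbola, center (6, 10), transverse axis horizontal; a² = 36, b² = 28.
c² = a² + b² = 36 + 28 = 64, so c = 8.
Foci lie on the horizontal axis through the center: (h ± c, k).

(-2, 10) and (14, 10)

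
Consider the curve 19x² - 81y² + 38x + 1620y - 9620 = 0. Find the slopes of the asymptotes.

√19/9 and -√19/9

Group the x- and y-terms: 19(x² + 2x) -81(y² - 20y) = 9620
Completing the square gives 19(x + 1)² -81(y - 10)² = 9620 + 19 - 8100 = 1539.
Divide through by 1539 to get (x + 1)²/81 - (y - 10)²/19 = 1.
Hyperbola, center (-1, 10), transverse axis horizontal; a² = 81, b² = 19.
For a horizontal hyperbola the asymptotes have slope ±b/a.
Here that is ±√19/9.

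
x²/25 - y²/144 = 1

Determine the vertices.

(-5, 0) and (5, 0)

Center (0, 0). The positive term is the x-term, so the transverse axis is horizontal; a² = 25, b² = 144.
a = 5. Vertices at (h ± a, k).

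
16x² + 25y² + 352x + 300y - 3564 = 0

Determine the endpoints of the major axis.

(-31, -6) and (9, -6)

Rearranging, 16(x² + 22x) + 25(y² + 12y) = 3564.
Complete the square: 16(x + 11)² + 25(y + 6)² = 3564 + 1936 + 900 = 6400
Divide through by 6400 to get (x + 11)²/400 + (y + 6)²/256 = 1.
Ellipse, center (-11, -6), major axis horizontal; a² = 400, b² = 256.
a = 20. Vertices at (h ± a, k).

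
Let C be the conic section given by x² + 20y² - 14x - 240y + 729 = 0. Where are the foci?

(7 - √38, 6) and (7 + √38, 6)

Group: (x² - 14x) + 20(y² - 12y) = -729
Complete the square in x and y: (x - 7)² + 20(y - 6)² = -729 + 49 + 720 = 40
Divide by 40: (x - 7)²/40 + (y - 6)²/2 = 1
Ellipse, center (7, 6), major axis horizontal; a² = 40, b² = 2.
c² = a² - b² = 40 - 2 = 38, so c = √38.
Foci lie on the horizontal axis through the center: (h ± c, k).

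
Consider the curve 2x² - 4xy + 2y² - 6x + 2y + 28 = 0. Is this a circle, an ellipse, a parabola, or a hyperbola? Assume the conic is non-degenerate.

A = 2, B = -4, C = 2.
Discriminant B² − 4AC = (-4)² − 4·2·2 = 0.
B² − 4AC = 0 ⇒ parabola.

parabola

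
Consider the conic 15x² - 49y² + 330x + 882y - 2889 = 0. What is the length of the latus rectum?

30/7

Collect terms: 15(x² + 22x) -49(y² - 18y) = 2889
15(x + 11)² -49(y - 9)² = 2889 + 1815 - 3969 = 735
Divide through by 735 to get (x + 11)²/49 - (y - 9)²/15 = 1.
Hyperbola, center (-11, 9), transverse axis horizontal; a² = 49, b² = 15.
Latus rectum length = 2b²/a = 2·15/7 = 30/7.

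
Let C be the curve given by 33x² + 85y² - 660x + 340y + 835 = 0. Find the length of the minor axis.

Collect terms: 33(x² - 20x) + 85(y² + 4y) = -835
Completing the square gives 33(x - 10)² + 85(y + 2)² = -835 + 3300 + 340 = 2805.
Dividing both sides by 2805: (x - 10)²/85 + (y + 2)²/33 = 1
Ellipse, center (10, -2), major axis horizontal; a² = 85, b² = 33.
b² = 33 so b = √33; the minor axis has length 2b = 2√33.

2√33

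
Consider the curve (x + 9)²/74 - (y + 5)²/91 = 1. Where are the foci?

(-9 - √165, -5) and (-9 + √165, -5)

Center (-9, -5). The positive term is the x-term, so the transverse axis is horizontal; a² = 74, b² = 91.
c² = a² + b² = 74 + 91 = 165, so c = √165.
Foci lie on the horizontal axis through the center: (h ± c, k).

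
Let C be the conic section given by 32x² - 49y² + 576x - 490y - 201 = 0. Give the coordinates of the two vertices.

Collect terms: 32(x² + 18x) -49(y² + 10y) = 201
32(x + 9)² -49(y + 5)² = 201 + 2592 - 1225 = 1568
Dividing both sides by 1568: (x + 9)²/49 - (y + 5)²/32 = 1
Hyperbola, center (-9, -5), transverse axis horizontal; a² = 49, b² = 32.
a = 7. Vertices at (h ± a, k).

(-16, -5) and (-2, -5)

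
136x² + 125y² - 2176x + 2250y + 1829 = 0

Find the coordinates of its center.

Group: 136(x² - 16x) + 125(y² + 18y) = -1829
Complete the square: 136(x - 8)² + 125(y + 9)² = -1829 + 8704 + 10125 = 17000
Dividing both sides by 17000: (x - 8)²/125 + (y + 9)²/136 = 1
Ellipse with center (8, -9).

(8, -9)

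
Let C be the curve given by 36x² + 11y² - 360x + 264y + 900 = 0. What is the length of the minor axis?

4√11

Rearranging, 36(x² - 10x) + 11(y² + 24y) = -900.
Completing the square gives 36(x - 5)² + 11(y + 12)² = -900 + 900 + 1584 = 1584.
Dividing both sides by 1584: (x - 5)²/44 + (y + 12)²/144 = 1
Ellipse, center (5, -12), major axis vertical; a² = 144, b² = 44.
b² = 44 so b = 2√11; the minor axis has length 2b = 4√11.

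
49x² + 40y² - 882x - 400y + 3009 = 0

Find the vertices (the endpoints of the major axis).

(9, -2) and (9, 12)

Collect terms: 49(x² - 18x) + 40(y² - 10y) = -3009
Completing the square gives 49(x - 9)² + 40(y - 5)² = -3009 + 3969 + 1000 = 1960.
Dividing both sides by 1960: (x - 9)²/40 + (y - 5)²/49 = 1
Ellipse, center (9, 5), major axis vertical; a² = 49, b² = 40.
a = 7. Vertices at (h, k ± a).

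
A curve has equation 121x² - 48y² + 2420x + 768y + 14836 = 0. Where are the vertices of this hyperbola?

(-10, -3) and (-10, 19)

121(x² + 20x) -48(y² - 16y) = -14836
Complete the square: 121(x + 10)² -48(y - 8)² = -14836 + 12100 - 3072 = -5808
Divide through by -5808 to get (y - 8)²/121 - (x + 10)²/48 = 1.
Hyperbola, center (-10, 8), transverse axis vertical; a² = 121, b² = 48.
a = 11. Vertices at (h, k ± a).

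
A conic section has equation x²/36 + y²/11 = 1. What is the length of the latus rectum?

11/3

Center (0, 0). The larger denominator 36 sits under the x-term, so the major axis is horizontal; a² = 36, b² = 11.
Latus rectum length = 2b²/a = 2·11/6 = 11/3.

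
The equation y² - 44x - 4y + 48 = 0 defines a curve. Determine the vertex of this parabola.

(1, 2)

Only y is squared. Complete the square in y: (y - 2)² = 44(x - 1).
Vertex (1, 2); 4p = 44 so p = 11. Opens right.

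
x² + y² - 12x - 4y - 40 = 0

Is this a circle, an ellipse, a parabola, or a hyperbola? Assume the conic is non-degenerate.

No xy term. Coefficients of x² and y² are A = 1, C = 1.
A = C (same sign) ⇒ circle.

circle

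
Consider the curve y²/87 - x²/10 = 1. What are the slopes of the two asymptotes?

Center (0, 0). The positive term is the y-term, so the transverse axis is vertical; a² = 87, b² = 10.
For a vertical hyperbola the asymptotes have slope ±a/b.
Here that is ±√87/√10 = ±√870/10.

√870/10 and -√870/10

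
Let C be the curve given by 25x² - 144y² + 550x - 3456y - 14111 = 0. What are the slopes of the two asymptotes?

5/12 and -5/12

Rearranging, 25(x² + 22x) -144(y² + 24y) = 14111.
Complete the square in x and y: 25(x + 11)² -144(y + 12)² = 14111 + 3025 - 20736 = -3600
Divide by -3600: (y + 12)²/25 - (x + 11)²/144 = 1
Hyperbola, center (-11, -12), transverse axis vertical; a² = 25, b² = 144.
For a vertical hyperbola the asymptotes have slope ±a/b.
Here that is ±5/12.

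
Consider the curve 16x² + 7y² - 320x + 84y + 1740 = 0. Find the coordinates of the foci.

16(x² - 20x) + 7(y² + 12y) = -1740
16(x - 10)² + 7(y + 6)² = -1740 + 1600 + 252 = 112
Divide through by 112 to get (x - 10)²/7 + (y + 6)²/16 = 1.
Ellipse, center (10, -6), major axis vertical; a² = 16, b² = 7.
c² = a² - b² = 16 - 7 = 9, so c = 3.
Foci lie on the vertical axis through the center: (h, k ± c).

(10, -9) and (10, -3)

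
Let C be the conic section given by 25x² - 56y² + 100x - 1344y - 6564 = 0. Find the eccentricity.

25(x² + 4x) -56(y² + 24y) = 6564
Completing the square gives 25(x + 2)² -56(y + 12)² = 6564 + 100 - 8064 = -1400.
Divide through by -1400 to get (y + 12)²/25 - (x + 2)²/56 = 1.
Hyperbola, center (-2, -12), transverse axis vertical; a² = 25, b² = 56.
c² = a² + b² = 81, so c = 9.
e = c/a = 9/5.

e = 9/5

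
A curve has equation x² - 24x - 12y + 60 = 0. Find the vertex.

(12, -7)

Only x is squared. Complete the square in x: (x - 12)² = 12(y + 7).
Vertex (12, -7); 4p = 12 so p = 3. Opens up.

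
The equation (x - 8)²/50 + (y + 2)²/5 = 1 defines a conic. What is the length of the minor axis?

2√5

Center (8, -2). The larger denominator 50 sits under the x-term, so the major axis is horizontal; a² = 50, b² = 5.
b² = 5 so b = √5; the minor axis has length 2b = 2√5.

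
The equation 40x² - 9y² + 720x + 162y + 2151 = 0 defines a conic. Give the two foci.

Rearranging, 40(x² + 18x) -9(y² - 18y) = -2151.
Complete the square: 40(x + 9)² -9(y - 9)² = -2151 + 3240 - 729 = 360
Divide through by 360 to get (x + 9)²/9 - (y - 9)²/40 = 1.
Hyperbola, center (-9, 9), transverse axis horizontal; a² = 9, b² = 40.
c² = a² + b² = 9 + 40 = 49, so c = 7.
Foci lie on the horizontal axis through the center: (h ± c, k).

(-16, 9) and (-2, 9)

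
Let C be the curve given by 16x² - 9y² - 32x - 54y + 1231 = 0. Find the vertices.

(1, -15) and (1, 9)

Rearranging, 16(x² - 2x) -9(y² + 6y) = -1231.
Complete the square: 16(x - 1)² -9(y + 3)² = -1231 + 16 - 81 = -1296
Dividing both sides by -1296: (y + 3)²/144 - (x - 1)²/81 = 1
Hyperbola, center (1, -3), transverse axis vertical; a² = 144, b² = 81.
a = 12. Vertices at (h, k ± a).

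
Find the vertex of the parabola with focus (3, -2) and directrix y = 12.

The vertex is the midpoint between the focus and the directrix along the axis of symmetry.
Axis is vertical (directrix is horizontal). Vertex y-coordinate = (-2 + 12)/2 = 5; x-coordinate = 3.

(3, 5)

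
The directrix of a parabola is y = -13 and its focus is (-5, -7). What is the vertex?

The vertex is the midpoint between the focus and the directrix along the axis of symmetry.
Axis is vertical (directrix is horizontal). Vertex y-coordinate = (-7 + (-13))/2 = -10; x-coordinate = -5.

(-5, -10)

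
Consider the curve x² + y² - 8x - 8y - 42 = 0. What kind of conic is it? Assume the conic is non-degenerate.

No xy term. Coefficients of x² and y² are A = 1, C = 1.
A = C (same sign) ⇒ circle.

circle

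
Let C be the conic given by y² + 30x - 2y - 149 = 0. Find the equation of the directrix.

x = 25/2

Only y is squared. Complete the square in y: (y - 1)² = -30(x - 5).
Vertex (5, 1); 4p = -30 so p = -15/2. Opens left.
Directrix is the vertical line x = h − p = 5 − (-15/2) = 25/2.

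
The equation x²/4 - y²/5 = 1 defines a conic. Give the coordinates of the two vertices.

(-2, 0) and (2, 0)

Center (0, 0). The positive term is the x-term, so the transverse axis is horizontal; a² = 4, b² = 5.
a = 2. Vertices at (h ± a, k).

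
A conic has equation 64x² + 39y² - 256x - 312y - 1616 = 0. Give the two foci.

Group: 64(x² - 4x) + 39(y² - 8y) = 1616
64(x - 2)² + 39(y - 4)² = 1616 + 256 + 624 = 2496
Divide by 2496: (x - 2)²/39 + (y - 4)²/64 = 1
Ellipse, center (2, 4), major axis vertical; a² = 64, b² = 39.
c² = a² - b² = 64 - 39 = 25, so c = 5.
Foci lie on the vertical axis through the center: (h, k ± c).

(2, -1) and (2, 9)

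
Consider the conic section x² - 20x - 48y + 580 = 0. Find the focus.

Only x is squared. Complete the square in x: (x - 10)² = 48(y - 10).
Vertex (10, 10); 4p = 48 so p = 12. Opens up.
Focus is p units from the vertex along the axis: (h, k + p).

(10, 22)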